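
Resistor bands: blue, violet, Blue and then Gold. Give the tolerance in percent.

±5%

The last band, gold, is the tolerance band.
Gold corresponds to ±5%.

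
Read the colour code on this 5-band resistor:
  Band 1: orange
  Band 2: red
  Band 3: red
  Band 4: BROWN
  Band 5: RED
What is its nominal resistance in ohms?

Orange → 3 (first significant figure)
Red → 2 (second significant figure)
Red → 2 (third significant figure)
Brown → ×10 multiplier
322 × 10 = 3220 Ω

3220 Ω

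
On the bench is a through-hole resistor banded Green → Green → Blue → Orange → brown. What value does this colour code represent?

Green → 5 (first significant figure)
Green → 5 (second significant figure)
Blue → 6 (third significant figure)
Orange → ×10^3 multiplier
556 × 1000 = 556000 Ω

556000 Ω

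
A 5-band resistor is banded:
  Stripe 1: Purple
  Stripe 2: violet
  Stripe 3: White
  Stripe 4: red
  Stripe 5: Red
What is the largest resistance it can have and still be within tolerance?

Violet → 7 (first significant figure)
Violet → 7 (second significant figure)
White → 9 (third significant figure)
Red → ×10^2 multiplier
Red → ±2% tolerance
779 × 100 = 77900 Ω
Largest = 77900 × (1 + 2/100) = 79458 Ω.

79458 Ω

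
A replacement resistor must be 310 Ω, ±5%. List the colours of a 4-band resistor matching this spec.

orange, brown, brown, gold

310 Ω = 31 × 10^1.
3 → orange
1 → brown
Multiplier 10^1 → brown.
±5% tolerance → gold.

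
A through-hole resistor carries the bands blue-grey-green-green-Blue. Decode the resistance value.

Blue → 6 (first significant figure)
Grey → 8 (second significant figure)
Green → 5 (third significant figure)
Green → ×10^5 multiplier
685 × 100000 = 68500000 Ω

68500000 Ω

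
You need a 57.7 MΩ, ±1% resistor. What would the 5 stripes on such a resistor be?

green, violet, violet, green, brown

57700000 Ω = 577 × 10^5.
5 → green
7 → violet
7 → violet
Multiplier 10^5 → green.
±1% tolerance → brown.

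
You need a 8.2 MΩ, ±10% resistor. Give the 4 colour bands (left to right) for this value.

8200000 Ω = 82 × 10^5.
8 → grey
2 → red
Multiplier 10^5 → green.
±10% tolerance → silver.

grey, red, green, silver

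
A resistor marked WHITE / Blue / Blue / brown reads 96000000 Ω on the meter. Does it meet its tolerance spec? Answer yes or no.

White → 9 (first significant figure)
Blue → 6 (second significant figure)
Blue → ×10^6 multiplier
Brown → ±1% tolerance
96 × 1000000 = 96000000 Ω
Allowed range: 95040000 Ω to 96960000 Ω.
96000000 Ω lies inside that range.

yes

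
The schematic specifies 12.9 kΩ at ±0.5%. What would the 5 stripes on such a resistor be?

12900 Ω = 129 × 10^2.
1 → brown
2 → red
9 → white
Multiplier 10^2 → red.
±0.5% tolerance → green.

brown, red, white, red, green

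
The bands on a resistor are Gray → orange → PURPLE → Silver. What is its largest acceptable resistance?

913000000 Ω

Grey → 8 (first significant figure)
Orange → 3 (second significant figure)
Violet → ×10^7 multiplier
Silver → ±10% tolerance
83 × 10000000 = 830000000 Ω
Largest = 830000000 × (1 + 10/100) = 913000000 Ω.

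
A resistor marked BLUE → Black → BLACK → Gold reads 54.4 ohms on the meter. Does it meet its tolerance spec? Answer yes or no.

no

Blue → 6 (first significant figure)
Black → 0 (second significant figure)
Black → ×1 multiplier
Gold → ±5% tolerance
60 × 1 = 60 Ω
Allowed range: 57 Ω to 63 Ω.
54.4 ohms lies outside that range.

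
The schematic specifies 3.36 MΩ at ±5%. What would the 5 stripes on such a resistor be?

3360000 Ω = 336 × 10^4.
3 → orange
3 → orange
6 → blue
Multiplier 10^4 → yellow.
±5% tolerance → gold.

orange, orange, blue, yellow, gold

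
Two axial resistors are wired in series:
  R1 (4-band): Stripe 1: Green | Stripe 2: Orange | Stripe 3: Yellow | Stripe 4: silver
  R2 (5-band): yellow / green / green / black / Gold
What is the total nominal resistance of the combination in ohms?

530455 Ω

R1: green, orange → 53; yellow ×10^4 → 530000 Ω.
R2: yellow, green, green → 455; black ×1 → 455 Ω.
Series: 530000 + 455 = 530455 Ω.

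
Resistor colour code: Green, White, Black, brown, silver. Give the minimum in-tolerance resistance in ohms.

Green → 5 (first significant figure)
White → 9 (second significant figure)
Black → 0 (third significant figure)
Brown → ×10 multiplier
Silver → ±10% tolerance
590 × 10 = 5900 Ω
Minimum = 5900 × (1 − 10/100) = 5310 Ω.

5310 Ω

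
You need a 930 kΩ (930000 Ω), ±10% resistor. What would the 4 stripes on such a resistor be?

white, orange, yellow, silver

930000 Ω = 93 × 10^4.
9 → white
3 → orange
Multiplier 10^4 → yellow.
±10% tolerance → silver.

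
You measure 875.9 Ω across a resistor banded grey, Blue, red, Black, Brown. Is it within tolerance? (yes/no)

no

Grey → 8 (first significant figure)
Blue → 6 (second significant figure)
Red → 2 (third significant figure)
Black → ×1 multiplier
Brown → ±1% tolerance
862 × 1 = 862 Ω
Allowed range: 853.38 Ω to 870.62 Ω.
875.9 Ω lies outside that range.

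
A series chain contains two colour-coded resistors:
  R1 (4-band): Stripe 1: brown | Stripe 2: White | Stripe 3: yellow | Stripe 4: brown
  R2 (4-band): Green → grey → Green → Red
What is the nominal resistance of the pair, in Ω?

5990000 Ω

R1: brown, white → 19; yellow ×10^4 → 190000 Ω.
R2: green, grey → 58; green ×10^5 → 5800000 Ω.
Series: 190000 + 5800000 = 5990000 Ω.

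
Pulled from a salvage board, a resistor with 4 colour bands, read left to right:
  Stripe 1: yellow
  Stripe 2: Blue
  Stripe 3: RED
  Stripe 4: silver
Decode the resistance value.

4600 Ω

Yellow → 4 (first significant figure)
Blue → 6 (second significant figure)
Red → ×10^2 multiplier
46 × 100 = 4600 Ω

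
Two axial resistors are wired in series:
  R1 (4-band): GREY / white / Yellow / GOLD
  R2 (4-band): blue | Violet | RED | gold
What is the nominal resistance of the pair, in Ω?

896700 Ω

R1: grey, white → 89; yellow ×10^4 → 890000 Ω.
R2: blue, violet → 67; red ×10^2 → 6700 Ω.
Series: 890000 + 6700 = 896700 Ω.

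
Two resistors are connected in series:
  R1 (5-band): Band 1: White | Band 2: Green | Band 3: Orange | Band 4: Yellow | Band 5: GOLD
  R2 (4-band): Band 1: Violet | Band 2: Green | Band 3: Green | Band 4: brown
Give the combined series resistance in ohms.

17030000 Ω

R1: white, green, orange → 953; yellow ×10^4 → 9530000 Ω.
R2: violet, green → 75; green ×10^5 → 7500000 Ω.
Series: 9530000 + 7500000 = 17030000 Ω.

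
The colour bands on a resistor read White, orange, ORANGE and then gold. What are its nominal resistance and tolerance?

93000 Ω ±5%

White → 9 (first significant figure)
Orange → 3 (second significant figure)
Orange → ×10^3 multiplier
Gold → ±5% tolerance
93 × 1000 = 93000 Ω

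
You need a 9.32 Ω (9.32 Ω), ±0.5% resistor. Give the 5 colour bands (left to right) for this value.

9.32 Ω = 932 × 10^-2.
9 → white
3 → orange
2 → red
Multiplier 10^-2 → silver.
±0.5% tolerance → green.

white, orange, red, silver, green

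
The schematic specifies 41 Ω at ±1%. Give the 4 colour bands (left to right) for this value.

41 Ω = 41 × 10^0.
4 → yellow
1 → brown
Multiplier 10^0 → black.
±1% tolerance → brown.

yellow, brown, black, brown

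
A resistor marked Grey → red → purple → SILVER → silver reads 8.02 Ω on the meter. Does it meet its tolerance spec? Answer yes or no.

yes

Grey → 8 (first significant figure)
Red → 2 (second significant figure)
Violet → 7 (third significant figure)
Silver → ×0.01 multiplier
Silver → ±10% tolerance
827 × 0.01 = 8.27 Ω
Allowed range: 7.443 Ω to 9.097 Ω.
8.02 Ω lies inside that range.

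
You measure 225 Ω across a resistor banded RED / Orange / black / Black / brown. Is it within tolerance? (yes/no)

no

Red → 2 (first significant figure)
Orange → 3 (second significant figure)
Black → 0 (third significant figure)
Black → ×1 multiplier
Brown → ±1% tolerance
230 × 1 = 230 Ω
Allowed range: 227.7 Ω to 232.3 Ω.
225 Ω lies outside that range.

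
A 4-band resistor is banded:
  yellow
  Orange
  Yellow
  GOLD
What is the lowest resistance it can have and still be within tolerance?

408500 Ω

Yellow → 4 (first significant figure)
Orange → 3 (second significant figure)
Yellow → ×10^4 multiplier
Gold → ±5% tolerance
43 × 10000 = 430000 Ω
Lowest = 430000 × (1 − 5/100) = 408500 Ω.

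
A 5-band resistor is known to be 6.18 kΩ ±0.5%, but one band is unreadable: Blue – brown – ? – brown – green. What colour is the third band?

grey

6180 Ω = 618 × 10^1.
The third band gives digit 8 of the significand, and 8 is grey.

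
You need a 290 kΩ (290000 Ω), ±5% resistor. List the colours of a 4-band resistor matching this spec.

red, white, yellow, gold

290000 Ω = 29 × 10^4.
2 → red
9 → white
Multiplier 10^4 → yellow.
±5% tolerance → gold.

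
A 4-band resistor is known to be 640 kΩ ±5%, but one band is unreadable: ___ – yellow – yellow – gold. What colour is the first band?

blue

640000 Ω = 64 × 10^4.
The first band gives digit 6 of the significand, and 6 is blue.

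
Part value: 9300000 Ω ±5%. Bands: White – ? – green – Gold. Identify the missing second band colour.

orange

9300000 Ω = 93 × 10^5.
The second band gives digit 3 of the significand, and 3 is orange.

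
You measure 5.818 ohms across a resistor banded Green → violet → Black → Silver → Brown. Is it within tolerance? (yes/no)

no

Green → 5 (first significant figure)
Violet → 7 (second significant figure)
Black → 0 (third significant figure)
Silver → ×0.01 multiplier
Brown → ±1% tolerance
570 × 0.01 = 5.7 Ω
Allowed range: 5.643 Ω to 5.757 Ω.
5.818 ohms lies outside that range.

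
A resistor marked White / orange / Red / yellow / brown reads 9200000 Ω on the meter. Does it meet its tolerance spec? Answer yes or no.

White → 9 (first significant figure)
Orange → 3 (second significant figure)
Red → 2 (third significant figure)
Yellow → ×10^4 multiplier
Brown → ±1% tolerance
932 × 10000 = 9320000 Ω
Allowed range: 9226800 Ω to 9413200 Ω.
9200000 Ω lies outside that range.

no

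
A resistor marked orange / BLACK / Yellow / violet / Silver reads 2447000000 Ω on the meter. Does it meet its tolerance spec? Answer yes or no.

no

Orange → 3 (first significant figure)
Black → 0 (second significant figure)
Yellow → 4 (third significant figure)
Violet → ×10^7 multiplier
Silver → ±10% tolerance
304 × 10000000 = 3040000000 Ω
Allowed range: 2736000000 Ω to 3344000000 Ω.
2447000000 Ω lies outside that range.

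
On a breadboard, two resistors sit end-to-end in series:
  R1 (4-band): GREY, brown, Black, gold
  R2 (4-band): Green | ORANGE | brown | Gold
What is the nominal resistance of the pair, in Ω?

611 Ω

R1: grey, brown → 81; black ×1 → 81 Ω.
R2: green, orange → 53; brown ×10 → 530 Ω.
Series: 81 + 530 = 611 Ω.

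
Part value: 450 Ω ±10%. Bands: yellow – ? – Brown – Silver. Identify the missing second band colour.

green

450 Ω = 45 × 10^1.
The second band gives digit 5 of the significand, and 5 is green.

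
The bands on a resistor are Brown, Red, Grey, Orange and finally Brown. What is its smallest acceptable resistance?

Brown → 1 (first significant figure)
Red → 2 (second significant figure)
Grey → 8 (third significant figure)
Orange → ×10^3 multiplier
Brown → ±1% tolerance
128 × 1000 = 128000 Ω
Smallest = 128000 × (1 − 1/100) = 126720 Ω.

126720 Ω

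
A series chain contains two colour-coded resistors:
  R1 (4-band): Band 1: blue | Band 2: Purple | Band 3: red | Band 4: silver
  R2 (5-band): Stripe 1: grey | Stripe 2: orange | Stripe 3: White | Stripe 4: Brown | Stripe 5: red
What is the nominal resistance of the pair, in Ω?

15090 Ω

R1: blue, violet → 67; red ×10^2 → 6700 Ω.
R2: grey, orange, white → 839; brown ×10 → 8390 Ω.
Series: 6700 + 8390 = 15090 Ω.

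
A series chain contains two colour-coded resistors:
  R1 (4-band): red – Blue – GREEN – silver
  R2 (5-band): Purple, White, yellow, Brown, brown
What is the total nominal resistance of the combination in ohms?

2607940 Ω

R1: red, blue → 26; green ×10^5 → 2600000 Ω.
R2: violet, white, yellow → 794; brown ×10 → 7940 Ω.
Series: 2600000 + 7940 = 2607940 Ω.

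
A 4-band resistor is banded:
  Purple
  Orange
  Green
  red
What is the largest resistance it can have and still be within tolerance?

7446000 Ω

Violet → 7 (first significant figure)
Orange → 3 (second significant figure)
Green → ×10^5 multiplier
Red → ±2% tolerance
73 × 100000 = 7300000 Ω
Largest = 7300000 × (1 + 2/100) = 7446000 Ω.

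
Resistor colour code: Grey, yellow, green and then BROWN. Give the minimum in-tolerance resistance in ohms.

8316000 Ω

Grey → 8 (first significant figure)
Yellow → 4 (second significant figure)
Green → ×10^5 multiplier
Brown → ±1% tolerance
84 × 100000 = 8400000 Ω
Minimum = 8400000 × (1 − 1/100) = 8316000 Ω.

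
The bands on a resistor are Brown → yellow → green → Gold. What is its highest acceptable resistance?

1470000 Ω

Brown → 1 (first significant figure)
Yellow → 4 (second significant figure)
Green → ×10^5 multiplier
Gold → ±5% tolerance
14 × 100000 = 1400000 Ω
Highest = 1400000 × (1 + 5/100) = 1470000 Ω.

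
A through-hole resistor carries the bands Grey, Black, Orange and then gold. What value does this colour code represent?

Grey → 8 (first significant figure)
Black → 0 (second significant figure)
Orange → ×10^3 multiplier
80 × 1000 = 80000 Ω

80000 Ω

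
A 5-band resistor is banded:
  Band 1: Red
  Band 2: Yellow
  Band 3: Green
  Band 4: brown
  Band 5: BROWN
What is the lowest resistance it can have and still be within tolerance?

2425.5 Ω

Red → 2 (first significant figure)
Yellow → 4 (second significant figure)
Green → 5 (third significant figure)
Brown → ×10 multiplier
Brown → ±1% tolerance
245 × 10 = 2450 Ω
Lowest = 2450 × (1 − 1/100) = 2425.5 Ω.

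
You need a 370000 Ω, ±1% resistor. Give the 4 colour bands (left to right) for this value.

370000 Ω = 37 × 10^4.
3 → orange
7 → violet
Multiplier 10^4 → yellow.
±1% tolerance → brown.

orange, violet, yellow, brown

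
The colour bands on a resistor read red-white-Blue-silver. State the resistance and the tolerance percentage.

Red → 2 (first significant figure)
White → 9 (second significant figure)
Blue → ×10^6 multiplier
Silver → ±10% tolerance
29 × 1000000 = 29000000 Ω

29000000 Ω ±10%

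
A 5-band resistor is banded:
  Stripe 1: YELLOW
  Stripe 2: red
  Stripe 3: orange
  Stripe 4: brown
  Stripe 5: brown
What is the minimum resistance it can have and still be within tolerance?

Yellow → 4 (first significant figure)
Red → 2 (second significant figure)
Orange → 3 (third significant figure)
Brown → ×10 multiplier
Brown → ±1% tolerance
423 × 10 = 4230 Ω
Minimum = 4230 × (1 − 1/100) = 4187.7 Ω.

4187.7 Ω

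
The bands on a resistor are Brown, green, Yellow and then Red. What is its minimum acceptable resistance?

147000 Ω

Brown → 1 (first significant figure)
Green → 5 (second significant figure)
Yellow → ×10^4 multiplier
Red → ±2% tolerance
15 × 10000 = 150000 Ω
Minimum = 150000 × (1 − 2/100) = 147000 Ω.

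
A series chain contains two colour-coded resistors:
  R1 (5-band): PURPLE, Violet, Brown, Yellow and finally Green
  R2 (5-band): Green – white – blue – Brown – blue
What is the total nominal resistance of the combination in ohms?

7715960 Ω

R1: violet, violet, brown → 771; yellow ×10^4 → 7710000 Ω.
R2: green, white, blue → 596; brown ×10 → 5960 Ω.
Series: 7710000 + 5960 = 7715960 Ω.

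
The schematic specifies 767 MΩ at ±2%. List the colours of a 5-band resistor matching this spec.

767000000 Ω = 767 × 10^6.
7 → violet
6 → blue
7 → violet
Multiplier 10^6 → blue.
±2% tolerance → red.

violet, blue, violet, blue, red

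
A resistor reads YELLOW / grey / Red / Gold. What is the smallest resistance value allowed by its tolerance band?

4560 Ω

Yellow → 4 (first significant figure)
Grey → 8 (second significant figure)
Red → ×10^2 multiplier
Gold → ±5% tolerance
48 × 100 = 4800 Ω
Smallest = 4800 × (1 − 5/100) = 4560 Ω.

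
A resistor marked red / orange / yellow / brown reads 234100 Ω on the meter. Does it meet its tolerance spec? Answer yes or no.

Red → 2 (first significant figure)
Orange → 3 (second significant figure)
Yellow → ×10^4 multiplier
Brown → ±1% tolerance
23 × 10000 = 230000 Ω
Allowed range: 227700 Ω to 232300 Ω.
234100 Ω lies outside that range.

no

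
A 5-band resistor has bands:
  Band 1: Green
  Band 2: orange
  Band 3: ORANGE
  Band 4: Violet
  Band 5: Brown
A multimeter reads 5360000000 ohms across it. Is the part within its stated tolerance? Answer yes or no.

Green → 5 (first significant figure)
Orange → 3 (second significant figure)
Orange → 3 (third significant figure)
Violet → ×10^7 multiplier
Brown → ±1% tolerance
533 × 10000000 = 5330000000 Ω
Allowed range: 5276700000 Ω to 5383300000 Ω.
5360000000 ohms lies inside that range.

yes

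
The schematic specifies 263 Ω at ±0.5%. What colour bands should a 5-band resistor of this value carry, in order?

263 Ω = 263 × 10^0.
2 → red
6 → blue
3 → orange
Multiplier 10^0 → black.
±0.5% tolerance → green.

red, blue, orange, black, green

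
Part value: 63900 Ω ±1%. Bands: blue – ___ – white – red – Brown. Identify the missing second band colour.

orange

63900 Ω = 639 × 10^2.
The second band gives digit 3 of the significand, and 3 is orange.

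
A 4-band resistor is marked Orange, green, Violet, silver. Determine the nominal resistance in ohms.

Orange → 3 (first significant figure)
Green → 5 (second significant figure)
Violet → ×10^7 multiplier
35 × 10000000 = 350000000 Ω

350000000 Ω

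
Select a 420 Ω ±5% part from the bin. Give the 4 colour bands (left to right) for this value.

yellow, red, brown, gold

420 Ω = 42 × 10^1.
4 → yellow
2 → red
Multiplier 10^1 → brown.
±5% tolerance → gold.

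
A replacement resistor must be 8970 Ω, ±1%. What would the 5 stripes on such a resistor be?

grey, white, violet, brown, brown

8970 Ω = 897 × 10^1.
8 → grey
9 → white
7 → violet
Multiplier 10^1 → brown.
±1% tolerance → brown.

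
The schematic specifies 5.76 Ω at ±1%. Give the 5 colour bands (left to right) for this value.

green, violet, blue, silver, brown

5.76 Ω = 576 × 10^-2.
5 → green
7 → violet
6 → blue
Multiplier 10^-2 → silver.
±1% tolerance → brown.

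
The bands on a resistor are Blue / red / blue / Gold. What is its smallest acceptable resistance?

Blue → 6 (first significant figure)
Red → 2 (second significant figure)
Blue → ×10^6 multiplier
Gold → ±5% tolerance
62 × 1000000 = 62000000 Ω
Smallest = 62000000 × (1 − 5/100) = 58900000 Ω.

58900000 Ω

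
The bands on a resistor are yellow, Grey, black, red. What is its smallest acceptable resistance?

Yellow → 4 (first significant figure)
Grey → 8 (second significant figure)
Black → ×1 multiplier
Red → ±2% tolerance
48 × 1 = 48 Ω
Smallest = 48 × (1 − 2/100) = 47.04 Ω.

47.04 Ω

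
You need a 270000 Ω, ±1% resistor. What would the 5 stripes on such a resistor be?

red, violet, black, orange, brown

270000 Ω = 270 × 10^3.
2 → red
7 → violet
0 → black
Multiplier 10^3 → orange.
±1% tolerance → brown.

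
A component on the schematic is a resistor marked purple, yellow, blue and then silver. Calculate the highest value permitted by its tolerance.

81400000 Ω

Violet → 7 (first significant figure)
Yellow → 4 (second significant figure)
Blue → ×10^6 multiplier
Silver → ±10% tolerance
74 × 1000000 = 74000000 Ω
Highest = 74000000 × (1 + 10/100) = 81400000 Ω.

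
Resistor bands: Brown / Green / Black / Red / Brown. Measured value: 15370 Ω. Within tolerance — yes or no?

no

Brown → 1 (first significant figure)
Green → 5 (second significant figure)
Black → 0 (third significant figure)
Red → ×10^2 multiplier
Brown → ±1% tolerance
150 × 100 = 15000 Ω
Allowed range: 14850 Ω to 15150 Ω.
15370 Ω lies outside that range.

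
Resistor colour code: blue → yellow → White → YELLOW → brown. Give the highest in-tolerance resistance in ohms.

6554900 Ω

Blue → 6 (first significant figure)
Yellow → 4 (second significant figure)
White → 9 (third significant figure)
Yellow → ×10^4 multiplier
Brown → ±1% tolerance
649 × 10000 = 6490000 Ω
Highest = 6490000 × (1 + 1/100) = 6554900 Ω.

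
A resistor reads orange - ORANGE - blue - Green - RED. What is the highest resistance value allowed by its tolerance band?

Orange → 3 (first significant figure)
Orange → 3 (second significant figure)
Blue → 6 (third significant figure)
Green → ×10^5 multiplier
Red → ±2% tolerance
336 × 100000 = 33600000 Ω
Highest = 33600000 × (1 + 2/100) = 34272000 Ω.

34272000 Ω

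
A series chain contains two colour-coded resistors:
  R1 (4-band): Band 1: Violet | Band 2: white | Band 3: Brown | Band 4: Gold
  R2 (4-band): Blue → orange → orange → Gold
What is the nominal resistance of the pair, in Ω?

63790 Ω

R1: violet, white → 79; brown ×10 → 790 Ω.
R2: blue, orange → 63; orange ×10^3 → 63000 Ω.
Series: 790 + 63000 = 63790 Ω.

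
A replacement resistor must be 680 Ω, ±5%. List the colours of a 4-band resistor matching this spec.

680 Ω = 68 × 10^1.
6 → blue
8 → grey
Multiplier 10^1 → brown.
±5% tolerance → gold.

blue, grey, brown, gold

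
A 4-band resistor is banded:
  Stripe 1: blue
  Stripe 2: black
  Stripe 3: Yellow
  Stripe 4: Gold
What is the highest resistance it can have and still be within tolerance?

630000 Ω

Blue → 6 (first significant figure)
Black → 0 (second significant figure)
Yellow → ×10^4 multiplier
Gold → ±5% tolerance
60 × 10000 = 600000 Ω
Highest = 600000 × (1 + 5/100) = 630000 Ω.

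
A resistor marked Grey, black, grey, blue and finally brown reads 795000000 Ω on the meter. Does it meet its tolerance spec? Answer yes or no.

no

Grey → 8 (first significant figure)
Black → 0 (second significant figure)
Grey → 8 (third significant figure)
Blue → ×10^6 multiplier
Brown → ±1% tolerance
808 × 1000000 = 808000000 Ω
Allowed range: 799920000 Ω to 816080000 Ω.
795000000 Ω lies outside that range.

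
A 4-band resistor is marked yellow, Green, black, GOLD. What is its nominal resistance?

Yellow → 4 (first significant figure)
Green → 5 (second significant figure)
Black → ×1 multiplier
45 × 1 = 45 Ω

45 Ω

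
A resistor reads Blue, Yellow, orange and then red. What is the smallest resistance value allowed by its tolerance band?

62720 Ω

Blue → 6 (first significant figure)
Yellow → 4 (second significant figure)
Orange → ×10^3 multiplier
Red → ±2% tolerance
64 × 1000 = 64000 Ω
Smallest = 64000 × (1 − 2/100) = 62720 Ω.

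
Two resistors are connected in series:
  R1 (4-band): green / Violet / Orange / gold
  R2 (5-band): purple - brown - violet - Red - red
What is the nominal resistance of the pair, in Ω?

128700 Ω

R1: green, violet → 57; orange ×10^3 → 57000 Ω.
R2: violet, brown, violet → 717; red ×10^2 → 71700 Ω.
Series: 57000 + 71700 = 128700 Ω.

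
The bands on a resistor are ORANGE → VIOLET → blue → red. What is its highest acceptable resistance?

Orange → 3 (first significant figure)
Violet → 7 (second significant figure)
Blue → ×10^6 multiplier
Red → ±2% tolerance
37 × 1000000 = 37000000 Ω
Highest = 37000000 × (1 + 2/100) = 37740000 Ω.

37740000 Ω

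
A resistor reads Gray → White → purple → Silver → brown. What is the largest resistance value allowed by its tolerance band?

Grey → 8 (first significant figure)
White → 9 (second significant figure)
Violet → 7 (third significant figure)
Silver → ×0.01 multiplier
Brown → ±1% tolerance
897 × 0.01 = 8.97 Ω
Largest = 8.97 × (1 + 1/100) = 9.0597 Ω.

9.0597 Ω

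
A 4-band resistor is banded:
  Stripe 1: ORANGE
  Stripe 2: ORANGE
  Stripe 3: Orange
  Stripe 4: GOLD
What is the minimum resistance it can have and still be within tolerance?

31350 Ω

Orange → 3 (first significant figure)
Orange → 3 (second significant figure)
Orange → ×10^3 multiplier
Gold → ±5% tolerance
33 × 1000 = 33000 Ω
Minimum = 33000 × (1 − 5/100) = 31350 Ω.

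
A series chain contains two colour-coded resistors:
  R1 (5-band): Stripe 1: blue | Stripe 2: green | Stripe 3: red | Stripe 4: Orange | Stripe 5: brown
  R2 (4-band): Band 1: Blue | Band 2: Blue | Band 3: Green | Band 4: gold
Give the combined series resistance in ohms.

R1: blue, green, red → 652; orange ×10^3 → 652000 Ω.
R2: blue, blue → 66; green ×10^5 → 6600000 Ω.
Series: 652000 + 6600000 = 7252000 Ω.

7252000 Ω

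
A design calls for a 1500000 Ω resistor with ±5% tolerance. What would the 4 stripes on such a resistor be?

1500000 Ω = 15 × 10^5.
1 → brown
5 → green
Multiplier 10^5 → green.
±5% tolerance → gold.

brown, green, green, gold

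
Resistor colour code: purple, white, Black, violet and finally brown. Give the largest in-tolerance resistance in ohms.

7979000000 Ω

Violet → 7 (first significant figure)
White → 9 (second significant figure)
Black → 0 (third significant figure)
Violet → ×10^7 multiplier
Brown → ±1% tolerance
790 × 10000000 = 7900000000 Ω
Largest = 7900000000 × (1 + 1/100) = 7979000000 Ω.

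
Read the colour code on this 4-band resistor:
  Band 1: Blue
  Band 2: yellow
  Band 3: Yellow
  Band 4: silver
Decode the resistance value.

640000 Ω

Blue → 6 (first significant figure)
Yellow → 4 (second significant figure)
Yellow → ×10^4 multiplier
64 × 10000 = 640000 Ω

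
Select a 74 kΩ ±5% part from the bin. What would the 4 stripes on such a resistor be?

74000 Ω = 74 × 10^3.
7 → violet
4 → yellow
Multiplier 10^3 → orange.
±5% tolerance → gold.

violet, yellow, orange, gold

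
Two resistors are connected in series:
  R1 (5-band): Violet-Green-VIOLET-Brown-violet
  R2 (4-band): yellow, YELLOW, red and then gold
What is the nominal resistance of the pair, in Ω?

11970 Ω

R1: violet, green, violet → 757; brown ×10 → 7570 Ω.
R2: yellow, yellow → 44; red ×10^2 → 4400 Ω.
Series: 7570 + 4400 = 11970 Ω.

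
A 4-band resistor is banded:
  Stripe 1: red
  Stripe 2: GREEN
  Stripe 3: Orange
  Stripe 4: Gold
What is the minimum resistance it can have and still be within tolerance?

Red → 2 (first significant figure)
Green → 5 (second significant figure)
Orange → ×10^3 multiplier
Gold → ±5% tolerance
25 × 1000 = 25000 Ω
Minimum = 25000 × (1 − 5/100) = 23750 Ω.

23750 Ω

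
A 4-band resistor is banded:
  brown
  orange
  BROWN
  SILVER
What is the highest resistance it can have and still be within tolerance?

143 Ω

Brown → 1 (first significant figure)
Orange → 3 (second significant figure)
Brown → ×10 multiplier
Silver → ±10% tolerance
13 × 10 = 130 Ω
Highest = 130 × (1 + 10/100) = 143 Ω.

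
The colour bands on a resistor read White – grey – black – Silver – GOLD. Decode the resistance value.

White → 9 (first significant figure)
Grey → 8 (second significant figure)
Black → 0 (third significant figure)
Silver → ×0.01 multiplier
980 × 0.01 = 9.8 Ω

9.8 Ω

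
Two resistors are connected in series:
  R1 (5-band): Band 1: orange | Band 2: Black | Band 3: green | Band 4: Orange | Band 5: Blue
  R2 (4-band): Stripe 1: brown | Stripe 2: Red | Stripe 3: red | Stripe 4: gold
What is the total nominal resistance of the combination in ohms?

306200 Ω

R1: orange, black, green → 305; orange ×10^3 → 305000 Ω.
R2: brown, red → 12; red ×10^2 → 1200 Ω.
Series: 305000 + 1200 = 306200 Ω.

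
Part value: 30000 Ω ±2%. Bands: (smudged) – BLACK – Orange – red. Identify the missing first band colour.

30000 Ω = 30 × 10^3.
The first band gives digit 3 of the significand, and 3 is orange.

orange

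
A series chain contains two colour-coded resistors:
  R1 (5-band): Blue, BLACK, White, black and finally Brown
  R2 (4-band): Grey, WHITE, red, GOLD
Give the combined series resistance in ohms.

R1: blue, black, white → 609; black ×1 → 609 Ω.
R2: grey, white → 89; red ×10^2 → 8900 Ω.
Series: 609 + 8900 = 9509 Ω.

9509 Ω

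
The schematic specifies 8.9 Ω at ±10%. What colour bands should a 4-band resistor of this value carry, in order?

grey, white, gold, silver

8.9 Ω = 89 × 10^-1.
8 → grey
9 → white
Multiplier 10^-1 → gold.
±10% tolerance → silver.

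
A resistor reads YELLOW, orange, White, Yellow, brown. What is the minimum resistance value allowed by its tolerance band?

4346100 Ω

Yellow → 4 (first significant figure)
Orange → 3 (second significant figure)
White → 9 (third significant figure)
Yellow → ×10^4 multiplier
Brown → ±1% tolerance
439 × 10000 = 4390000 Ω
Minimum = 4390000 × (1 − 1/100) = 4346100 Ω.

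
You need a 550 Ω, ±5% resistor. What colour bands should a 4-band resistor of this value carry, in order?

550 Ω = 55 × 10^1.
5 → green
5 → green
Multiplier 10^1 → brown.
±5% tolerance → gold.

green, green, brown, gold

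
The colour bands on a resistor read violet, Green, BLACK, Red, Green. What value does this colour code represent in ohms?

75000 Ω

Violet → 7 (first significant figure)
Green → 5 (second significant figure)
Black → 0 (third significant figure)
Red → ×10^2 multiplier
750 × 100 = 75000 Ω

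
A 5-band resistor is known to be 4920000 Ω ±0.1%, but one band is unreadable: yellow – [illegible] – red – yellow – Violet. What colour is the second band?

white

4920000 Ω = 492 × 10^4.
The second band gives digit 9 of the significand, and 9 is white.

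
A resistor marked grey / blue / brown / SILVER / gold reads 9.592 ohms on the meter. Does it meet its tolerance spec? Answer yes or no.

Grey → 8 (first significant figure)
Blue → 6 (second significant figure)
Brown → 1 (third significant figure)
Silver → ×0.01 multiplier
Gold → ±5% tolerance
861 × 0.01 = 8.61 Ω
Allowed range: 8.1795 Ω to 9.0405 Ω.
9.592 ohms lies outside that range.

no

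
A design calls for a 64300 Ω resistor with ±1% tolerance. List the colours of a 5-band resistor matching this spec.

64300 Ω = 643 × 10^2.
6 → blue
4 → yellow
3 → orange
Multiplier 10^2 → red.
±1% tolerance → brown.

blue, yellow, orange, red, brown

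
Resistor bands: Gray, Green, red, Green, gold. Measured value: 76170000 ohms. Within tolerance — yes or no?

no

Grey → 8 (first significant figure)
Green → 5 (second significant figure)
Red → 2 (third significant figure)
Green → ×10^5 multiplier
Gold → ±5% tolerance
852 × 100000 = 85200000 Ω
Allowed range: 80940000 Ω to 89460000 Ω.
76170000 ohms lies outside that range.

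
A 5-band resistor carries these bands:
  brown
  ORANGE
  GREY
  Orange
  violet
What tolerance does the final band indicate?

±0.1%

The last band, violet, is the tolerance band.
Violet corresponds to ±0.1%.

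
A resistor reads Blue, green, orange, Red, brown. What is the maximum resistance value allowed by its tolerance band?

65953 Ω

Blue → 6 (first significant figure)
Green → 5 (second significant figure)
Orange → 3 (third significant figure)
Red → ×10^2 multiplier
Brown → ±1% tolerance
653 × 100 = 65300 Ω
Maximum = 65300 × (1 + 1/100) = 65953 Ω.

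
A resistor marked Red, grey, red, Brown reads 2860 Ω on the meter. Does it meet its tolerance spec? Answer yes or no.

Red → 2 (first significant figure)
Grey → 8 (second significant figure)
Red → ×10^2 multiplier
Brown → ±1% tolerance
28 × 100 = 2800 Ω
Allowed range: 2772 Ω to 2828 Ω.
2860 Ω lies outside that range.

no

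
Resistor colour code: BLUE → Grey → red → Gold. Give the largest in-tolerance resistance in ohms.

7140 Ω

Blue → 6 (first significant figure)
Grey → 8 (second significant figure)
Red → ×10^2 multiplier
Gold → ±5% tolerance
68 × 100 = 6800 Ω
Largest = 6800 × (1 + 5/100) = 7140 Ω.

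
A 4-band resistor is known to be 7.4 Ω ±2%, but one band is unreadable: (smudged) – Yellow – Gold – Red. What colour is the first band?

violet

7.4 Ω = 74 × 10^-1.
The first band gives digit 7 of the significand, and 7 is violet.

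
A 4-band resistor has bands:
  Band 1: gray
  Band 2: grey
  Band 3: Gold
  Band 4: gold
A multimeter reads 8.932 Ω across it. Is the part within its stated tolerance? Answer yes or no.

yes

Grey → 8 (first significant figure)
Grey → 8 (second significant figure)
Gold → ×0.1 multiplier
Gold → ±5% tolerance
88 × 0.1 = 8.8 Ω
Allowed range: 8.36 Ω to 9.24 Ω.
8.932 Ω lies inside that range.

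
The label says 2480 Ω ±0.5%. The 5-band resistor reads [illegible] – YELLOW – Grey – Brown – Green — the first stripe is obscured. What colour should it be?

2480 Ω = 248 × 10^1.
The first band gives digit 2 of the significand, and 2 is red.

red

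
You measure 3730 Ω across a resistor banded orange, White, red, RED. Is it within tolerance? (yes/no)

Orange → 3 (first significant figure)
White → 9 (second significant figure)
Red → ×10^2 multiplier
Red → ±2% tolerance
39 × 100 = 3900 Ω
Allowed range: 3822 Ω to 3978 Ω.
3730 Ω lies outside that range.

no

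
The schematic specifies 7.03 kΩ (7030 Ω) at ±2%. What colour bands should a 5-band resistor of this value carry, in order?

7030 Ω = 703 × 10^1.
7 → violet
0 → black
3 → orange
Multiplier 10^1 → brown.
±2% tolerance → red.

violet, black, orange, brown, red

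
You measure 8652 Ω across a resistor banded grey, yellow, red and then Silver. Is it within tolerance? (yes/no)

Grey → 8 (first significant figure)
Yellow → 4 (second significant figure)
Red → ×10^2 multiplier
Silver → ±10% tolerance
84 × 100 = 8400 Ω
Allowed range: 7560 Ω to 9240 Ω.
8652 Ω lies inside that range.

yes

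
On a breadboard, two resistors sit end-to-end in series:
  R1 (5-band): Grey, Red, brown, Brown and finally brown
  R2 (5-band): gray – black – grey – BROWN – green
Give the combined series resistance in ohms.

R1: grey, red, brown → 821; brown ×10 → 8210 Ω.
R2: grey, black, grey → 808; brown ×10 → 8080 Ω.
Series: 8210 + 8080 = 16290 Ω.

16290 Ω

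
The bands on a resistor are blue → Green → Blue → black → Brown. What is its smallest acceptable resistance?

Blue → 6 (first significant figure)
Green → 5 (second significant figure)
Blue → 6 (third significant figure)
Black → ×1 multiplier
Brown → ±1% tolerance
656 × 1 = 656 Ω
Smallest = 656 × (1 − 1/100) = 649.44 Ω.

649.44 Ω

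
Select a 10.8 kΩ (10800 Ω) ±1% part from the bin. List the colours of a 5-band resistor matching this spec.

10800 Ω = 108 × 10^2.
1 → brown
0 → black
8 → grey
Multiplier 10^2 → red.
±1% tolerance → brown.

brown, black, grey, red, brown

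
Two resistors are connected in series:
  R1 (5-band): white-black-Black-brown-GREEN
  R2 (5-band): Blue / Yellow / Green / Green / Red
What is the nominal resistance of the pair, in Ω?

64509000 Ω

R1: white, black, black → 900; brown ×10 → 9000 Ω.
R2: blue, yellow, green → 645; green ×10^5 → 64500000 Ω.
Series: 9000 + 64500000 = 64509000 Ω.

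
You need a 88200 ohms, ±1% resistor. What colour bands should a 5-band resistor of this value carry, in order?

88200 Ω = 882 × 10^2.
8 → grey
8 → grey
2 → red
Multiplier 10^2 → red.
±1% tolerance → brown.

grey, grey, red, red, brown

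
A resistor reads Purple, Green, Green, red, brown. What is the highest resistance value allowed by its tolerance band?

76255 Ω

Violet → 7 (first significant figure)
Green → 5 (second significant figure)
Green → 5 (third significant figure)
Red → ×10^2 multiplier
Brown → ±1% tolerance
755 × 100 = 75500 Ω
Highest = 75500 × (1 + 1/100) = 76255 Ω.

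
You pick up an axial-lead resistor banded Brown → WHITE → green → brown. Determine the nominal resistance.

Brown → 1 (first significant figure)
White → 9 (second significant figure)
Green → ×10^5 multiplier
19 × 100000 = 1900000 Ω

1900000 Ω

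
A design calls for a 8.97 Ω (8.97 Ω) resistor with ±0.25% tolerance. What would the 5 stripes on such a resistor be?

8.97 Ω = 897 × 10^-2.
8 → grey
9 → white
7 → violet
Multiplier 10^-2 → silver.
±0.25% tolerance → blue.

grey, white, violet, silver, blue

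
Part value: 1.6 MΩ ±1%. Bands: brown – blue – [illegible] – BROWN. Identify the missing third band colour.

1600000 Ω = 16 × 10^5.
The third band is the multiplier, 10^5, which is green.

green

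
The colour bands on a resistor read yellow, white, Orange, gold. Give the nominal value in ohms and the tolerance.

Yellow → 4 (first significant figure)
White → 9 (second significant figure)
Orange → ×10^3 multiplier
Gold → ±5% tolerance
49 × 1000 = 49000 Ω

49000 Ω ±5%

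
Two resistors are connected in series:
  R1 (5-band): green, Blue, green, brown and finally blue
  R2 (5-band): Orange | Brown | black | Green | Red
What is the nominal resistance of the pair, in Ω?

31005650 Ω

R1: green, blue, green → 565; brown ×10 → 5650 Ω.
R2: orange, brown, black → 310; green ×10^5 → 31000000 Ω.
Series: 5650 + 31000000 = 31005650 Ω.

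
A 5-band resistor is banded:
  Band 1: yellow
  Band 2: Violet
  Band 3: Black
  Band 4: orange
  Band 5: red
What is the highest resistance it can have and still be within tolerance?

Yellow → 4 (first significant figure)
Violet → 7 (second significant figure)
Black → 0 (third significant figure)
Orange → ×10^3 multiplier
Red → ±2% tolerance
470 × 1000 = 470000 Ω
Highest = 470000 × (1 + 2/100) = 479400 Ω.

479400 Ω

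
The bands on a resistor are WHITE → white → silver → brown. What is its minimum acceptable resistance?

0.9801 Ω

White → 9 (first significant figure)
White → 9 (second significant figure)
Silver → ×0.01 multiplier
Brown → ±1% tolerance
99 × 0.01 = 0.99 Ω
Minimum = 0.99 × (1 − 1/100) = 0.9801 Ω.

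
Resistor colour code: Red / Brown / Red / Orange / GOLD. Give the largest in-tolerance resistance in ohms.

222600 Ω

Red → 2 (first significant figure)
Brown → 1 (second significant figure)
Red → 2 (third significant figure)
Orange → ×10^3 multiplier
Gold → ±5% tolerance
212 × 1000 = 212000 Ω
Largest = 212000 × (1 + 5/100) = 222600 Ω.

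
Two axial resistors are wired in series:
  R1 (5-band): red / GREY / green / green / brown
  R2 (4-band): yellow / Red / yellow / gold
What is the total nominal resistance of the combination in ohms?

R1: red, grey, green → 285; green ×10^5 → 28500000 Ω.
R2: yellow, red → 42; yellow ×10^4 → 420000 Ω.
Series: 28500000 + 420000 = 28920000 Ω.

28920000 Ω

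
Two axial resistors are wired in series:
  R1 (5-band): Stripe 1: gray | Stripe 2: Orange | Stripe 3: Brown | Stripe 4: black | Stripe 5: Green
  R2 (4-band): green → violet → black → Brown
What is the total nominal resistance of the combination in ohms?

888 Ω

R1: grey, orange, brown → 831; black ×1 → 831 Ω.
R2: green, violet → 57; black ×1 → 57 Ω.
Series: 831 + 57 = 888 Ω.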